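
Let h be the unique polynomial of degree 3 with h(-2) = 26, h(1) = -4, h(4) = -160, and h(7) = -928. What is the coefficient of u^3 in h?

-3

Write h(u) = au^3 + bu^2 + cu + d. Substituting each data point gives a linear system:
  -8a + 4b - 2c + d = 26
  a + b + c + d = -4
  64a + 16b + 4c + d = -160
  343a + 49b + 7c + d = -928
Solving the system yields a = -3, b = 2, c = 1, d = -4.
So h(u) = -3u³ + 2u² + u - 4.
The leading coefficient is -3.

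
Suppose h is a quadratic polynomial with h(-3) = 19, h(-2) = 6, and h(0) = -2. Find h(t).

h(t) = 3t^2 + 2t - 2

Write h(t) = at^2 + bt + c. Substituting each data point gives a linear system:
  9a - 3b + c = 19
  4a - 2b + c = 6
  c = -2
Solving the system yields a = 3, b = 2, c = -2.
So h(t) = 3t² + 2t - 2.
Check: h(-3) = 19. ✓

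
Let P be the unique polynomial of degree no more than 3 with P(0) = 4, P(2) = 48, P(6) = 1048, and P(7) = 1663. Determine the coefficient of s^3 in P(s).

Write P(s) = as^3 + bs^2 + cs + d. Substituting each data point gives a linear system:
  d = 4
  8a + 4b + 2c + d = 48
  216a + 36b + 6c + d = 1048
  343a + 49b + 7c + d = 1663
Solving the system yields a = 5, b = -2, c = 6, d = 4.
So P(s) = 5s³ - 2s² + 6s + 4.
The leading coefficient is 5.

5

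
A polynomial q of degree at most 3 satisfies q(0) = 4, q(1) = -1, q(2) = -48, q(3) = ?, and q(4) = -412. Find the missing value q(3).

The 4 known points determine the degree-3 polynomial uniquely.
Write q(t) = at^3 + bt^2 + ct + d. Substituting each data point gives a linear system:
  d = 4
  a + b + c + d = -1
  8a + 4b + 2c + d = -48
  64a + 16b + 4c + d = -412
Solving the system yields a = -6, b = -3, c = 4, d = 4.
So q(t) = -6t^3 - 3t^2 + 4t + 4.
Then q(3) = -173.

-173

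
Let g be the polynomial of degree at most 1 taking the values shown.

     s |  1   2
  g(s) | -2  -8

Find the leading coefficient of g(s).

Write g(s) = as + b. Substituting each data point gives a linear system:
  a + b = -2
  2a + b = -8
Solving the system yields a = -6, b = 4.
So g(s) = -6s + 4.
The leading coefficient is -6.

-6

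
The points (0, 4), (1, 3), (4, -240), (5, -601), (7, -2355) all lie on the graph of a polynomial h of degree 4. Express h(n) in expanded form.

Write h(n) = an^4 + bn^3 + cn^2 + dn + e. Substituting each data point gives a linear system:
  e = 4
  a + b + c + d + e = 3
  256a + 64b + 16c + 4d + e = -240
  625a + 125b + 25c + 5d + e = -601
  2401a + 343b + 49c + 7d + e = -2355
Solving the system yields a = -1, b = 0, c = 1, d = -1, e = 4.
So h(n) = -n⁴ + n² - n + 4.
Check: h(1) = 3. ✓

h(n) = -n^4 + n^2 - n + 4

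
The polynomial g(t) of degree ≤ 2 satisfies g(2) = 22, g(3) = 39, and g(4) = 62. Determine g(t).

Write g(t) = at^2 + bt + c. Substituting each data point gives a linear system:
  4a + 2b + c = 22
  9a + 3b + c = 39
  16a + 4b + c = 62
Solving the system yields a = 3, b = 2, c = 6.
So g(t) = 3t^2 + 2t + 6.
Check: g(4) = 62. ✓

g(t) = 3t^2 + 2t + 6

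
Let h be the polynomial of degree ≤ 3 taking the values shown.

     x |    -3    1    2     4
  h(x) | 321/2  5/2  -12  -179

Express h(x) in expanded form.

Write h(x) = ax^3 + bx^2 + cx + d. Substituting each data point gives a linear system:
  -27a + 9b - 3c + d = 321/2
  a + b + c + d = 5/2
  8a + 4b + 2c + d = -12
  64a + 16b + 4c + d = -179
Solving the system yields a = -4, b = 5, c = -3/2, d = 3.
So h(x) = -4x^3 + 5x^2 - (3/2)x + 3.
Check: h(-3) = 321/2. ✓

h(x) = -4x^3 + 5x^2 - (3/2)x + 3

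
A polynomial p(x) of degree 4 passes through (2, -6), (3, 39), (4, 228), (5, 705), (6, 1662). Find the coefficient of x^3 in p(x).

Write p(x) = ax^4 + bx^3 + cx^2 + dx + e. Substituting each data point gives a linear system:
  16a + 8b + 4c + 2d + e = -6
  81a + 27b + 9c + 3d + e = 39
  256a + 64b + 16c + 4d + e = 228
  625a + 125b + 25c + 5d + e = 705
  1296a + 216b + 36c + 6d + e = 1662
Solving the system yields a = 2, b = -4, c = -2, d = 1, e = 0.
So p(x) = 2x^4 - 4x^3 - 2x^2 + x.
The coefficient of x^3 is -4.

-4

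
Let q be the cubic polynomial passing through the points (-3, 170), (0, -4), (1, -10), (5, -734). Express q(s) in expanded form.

q(s) = -6s^3 + s^2 - s - 4

Using the Lagrange interpolation formula with nodes -3, 0, 1, 5:
  L_0(s) = s(s - 1)(s - 5) / -96
  L_1(s) = (s + 3)(s - 1)(s - 5) / 15
  L_2(s) = (s + 3)s(s - 5) / -16
  L_3(s) = (s + 3)s(s - 1) / 160
Then q(s) = 170·L_0(s) - 4·L_1(s) - 10·L_2(s) - 734·L_3(s).
Expanding and collecting terms gives q(s) = -6s^3 + s^2 - s - 4.
Check: q(-3) = 170. ✓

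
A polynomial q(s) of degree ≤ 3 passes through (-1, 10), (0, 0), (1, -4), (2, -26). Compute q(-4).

316

Forward differences of the values at s = -1, 0, 1, 2:
  q  : 10  0  -4  -26
  Δ  : -10  -4  -22
  Δ^2: 6  -18
  Δ^3: -24
The third differences are constant, confirming degree 3.
Interpolating (Newton forward form) and evaluating at s = -4 gives q(-4) = 316.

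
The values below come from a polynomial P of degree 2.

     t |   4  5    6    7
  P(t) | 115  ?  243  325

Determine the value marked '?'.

173

The 3 known points determine the degree-2 polynomial uniquely.
Write P(t) = at^2 + bt + c. Substituting each data point gives a linear system:
  16a + 4b + c = 115
  36a + 6b + c = 243
  49a + 7b + c = 325
Solving the system yields a = 6, b = 4, c = 3.
So P(t) = 6t^2 + 4t + 3.
Then P(5) = 173.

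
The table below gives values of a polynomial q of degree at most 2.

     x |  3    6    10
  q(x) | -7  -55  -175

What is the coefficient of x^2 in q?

-2

Write q(x) = ax^2 + bx + c. Substituting each data point gives a linear system:
  9a + 3b + c = -7
  36a + 6b + c = -55
  100a + 10b + c = -175
Solving the system yields a = -2, b = 2, c = 5.
So q(x) = -2x^2 + 2x + 5.
The leading coefficient is -2.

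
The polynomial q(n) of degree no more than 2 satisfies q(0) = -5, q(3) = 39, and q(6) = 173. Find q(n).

q(n) = 5n^2 - (1/3)n - 5

Using the Lagrange interpolation formula with nodes 0, 3, 6:
  L_0(n) = (n - 3)(n - 6) / 18
  L_1(n) = n(n - 6) / -9
  L_2(n) = n(n - 3) / 18
Then q(n) = -5·L_0(n) + 39·L_1(n) + 173·L_2(n).
Expanding and collecting terms gives q(n) = 5n^2 - (1/3)n - 5.
Check: q(3) = 39. ✓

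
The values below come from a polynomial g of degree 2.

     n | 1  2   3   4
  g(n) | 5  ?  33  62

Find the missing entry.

The 3 known points determine the degree-2 polynomial uniquely.
Write g(n) = an^2 + bn + c. Substituting each data point gives a linear system:
  a + b + c = 5
  9a + 3b + c = 33
  16a + 4b + c = 62
Solving the system yields a = 5, b = -6, c = 6.
So g(n) = 5n² - 6n + 6.
Then g(2) = 14.

14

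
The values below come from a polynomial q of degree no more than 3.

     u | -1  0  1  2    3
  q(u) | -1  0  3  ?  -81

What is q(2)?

-16

On equispaced nodes a degree-3 polynomial has vanishing fourth forward difference, so
  q(-1) - 4·q(0) + 6·q(1) - 4·q(2) + q(3) = 0.
Substituting the known values and solving for q(2):
  -4·q(2) = 64
  q(2) = -16.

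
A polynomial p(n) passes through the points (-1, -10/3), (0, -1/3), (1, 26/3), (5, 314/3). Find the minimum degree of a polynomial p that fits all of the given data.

Divided differences on the nodes -1, 0, 1, 5:
  order 0: -10/3  -1/3  26/3  314/3
  order 1: 3  9  24
  order 2: 3  3
  order 3: 0
The order-2 divided differences are all 3 (nonzero) and every higher order vanishes, so the data lies on a polynomial of degree exactly 2.

2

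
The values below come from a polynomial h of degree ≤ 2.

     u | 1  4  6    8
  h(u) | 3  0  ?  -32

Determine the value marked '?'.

-12

The 3 known points determine the degree-2 polynomial uniquely.
Write h(u) = au^2 + bu + c. Substituting each data point gives a linear system:
  a + b + c = 3
  16a + 4b + c = 0
  64a + 8b + c = -32
Solving the system yields a = -1, b = 4, c = 0.
So h(u) = -u² + 4u.
Then h(6) = -12.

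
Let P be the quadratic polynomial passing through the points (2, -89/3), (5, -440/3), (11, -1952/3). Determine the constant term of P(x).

-5/3

Write P(x) = ax^2 + bx + c. Substituting each data point gives a linear system:
  4a + 2b + c = -89/3
  25a + 5b + c = -440/3
  121a + 11b + c = -1952/3
Solving the system yields a = -5, b = -4, c = -5/3.
So P(x) = -5x² - 4x - 5/3.
The constant term is -5/3.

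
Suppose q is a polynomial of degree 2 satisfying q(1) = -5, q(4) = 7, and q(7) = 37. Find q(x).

Using the Lagrange interpolation formula with nodes 1, 4, 7:
  L_0(x) = (x - 4)(x - 7) / 18
  L_1(x) = (x - 1)(x - 7) / -9
  L_2(x) = (x - 1)(x - 4) / 18
Then q(x) = -5·L_0(x) + 7·L_1(x) + 37·L_2(x).
Expanding and collecting terms gives q(x) = x^2 - x - 5.
Check: q(4) = 7. ✓

q(x) = x^2 - x - 5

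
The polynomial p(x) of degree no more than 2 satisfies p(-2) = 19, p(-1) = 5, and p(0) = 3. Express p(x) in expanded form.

p(x) = 6x^2 + 4x + 3

Using the Lagrange interpolation formula with nodes -2, -1, 0:
  L_0(x) = (x + 1)x / 2
  L_1(x) = (x + 2)x / -1
  L_2(x) = (x + 2)(x + 1) / 2
Then p(x) = 19·L_0(x) + 5·L_1(x) + 3·L_2(x).
Expanding and collecting terms gives p(x) = 6x² + 4x + 3.
Check: p(-1) = 5. ✓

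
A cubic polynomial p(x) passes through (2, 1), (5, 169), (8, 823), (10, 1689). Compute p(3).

23

Write p(x) = ax^3 + bx^2 + cx + d. Substituting each data point gives a linear system:
  8a + 4b + 2c + d = 1
  125a + 25b + 5c + d = 169
  512a + 64b + 8c + d = 823
  1000a + 100b + 10c + d = 1689
Solving the system yields a = 2, b = -3, c = -1, d = -1.
So p(x) = 2x^3 - 3x^2 - x - 1.
Then p(3) = 23.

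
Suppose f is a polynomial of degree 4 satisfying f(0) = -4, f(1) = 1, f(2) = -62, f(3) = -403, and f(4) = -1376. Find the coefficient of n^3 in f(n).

1

Write f(n) = an^4 + bn^3 + cn^2 + dn + e. Substituting each data point gives a linear system:
  e = -4
  a + b + c + d + e = 1
  16a + 8b + 4c + 2d + e = -62
  81a + 27b + 9c + 3d + e = -403
  256a + 64b + 16c + 4d + e = -1376
Solving the system yields a = -6, b = 1, c = 5, d = 5, e = -4.
So f(n) = -6n^4 + n^3 + 5n^2 + 5n - 4.
The coefficient of n^3 is 1.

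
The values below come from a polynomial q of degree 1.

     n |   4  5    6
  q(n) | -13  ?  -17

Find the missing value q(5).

-15

The 2 known points determine the degree-1 polynomial uniquely.
Write q(n) = an + b. Substituting each data point gives a linear system:
  4a + b = -13
  6a + b = -17
Solving the system yields a = -2, b = -5.
So q(n) = -2n - 5.
Then q(5) = -15.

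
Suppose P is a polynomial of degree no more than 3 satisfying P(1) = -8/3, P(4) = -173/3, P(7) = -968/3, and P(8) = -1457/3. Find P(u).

P(u) = -u^3 + (1/3)u^2 + u - 3

Using the Lagrange interpolation formula with nodes 1, 4, 7, 8:
  L_0(u) = (u - 4)(u - 7)(u - 8) / -126
  L_1(u) = (u - 1)(u - 7)(u - 8) / 36
  L_2(u) = (u - 1)(u - 4)(u - 8) / -18
  L_3(u) = (u - 1)(u - 4)(u - 7) / 28
Then P(u) = -8/3·L_0(u) - 173/3·L_1(u) - 968/3·L_2(u) - 1457/3·L_3(u).
Expanding and collecting terms gives P(u) = -u³ + (1/3)u² + u - 3.
Check: P(4) = -173/3. ✓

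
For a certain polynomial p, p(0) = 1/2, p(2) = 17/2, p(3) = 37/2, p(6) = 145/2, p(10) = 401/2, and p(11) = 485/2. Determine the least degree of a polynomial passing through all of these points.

2

Divided differences on the nodes 0, 2, 3, 6, 10, 11:
  order 0: 1/2  17/2  37/2  145/2  401/2  485/2
  order 1: 4  10  18  32  42
  order 2: 2  2  2  2
  order 3: 0  0  0
  order 4: 0  0
  order 5: 0
The order-2 divided differences are all 2 (nonzero) and every higher order vanishes, so the data lies on a polynomial of degree exactly 2.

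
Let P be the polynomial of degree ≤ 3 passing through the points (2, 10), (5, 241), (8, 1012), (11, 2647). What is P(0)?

-4

Write P(s) = as^3 + bs^2 + cs + d. Substituting each data point gives a linear system:
  8a + 4b + 2c + d = 10
  125a + 25b + 5c + d = 241
  512a + 64b + 8c + d = 1012
  1331a + 121b + 11c + d = 2647
Solving the system yields a = 2, b = 0, c = -1, d = -4.
So P(s) = 2s^3 - s - 4.
Then P(0) = -4.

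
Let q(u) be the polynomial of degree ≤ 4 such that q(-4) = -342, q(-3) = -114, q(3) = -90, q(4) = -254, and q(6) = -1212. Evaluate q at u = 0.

Using the Lagrange interpolation formula with nodes -4, -3, 3, 4, 6:
  L_0(u) = (u + 3)(u - 3)(u - 4)(u - 6) / 560
  L_1(u) = (u + 4)(u - 3)(u - 4)(u - 6) / -378
  L_2(u) = (u + 4)(u + 3)(u - 4)(u - 6) / 126
  L_3(u) = (u + 4)(u + 3)(u - 3)(u - 6) / -112
  L_4(u) = (u + 4)(u + 3)(u - 3)(u - 4) / 540
Then q(u) = -342·L_0(u) - 114·L_1(u) - 90·L_2(u) - 254·L_3(u) - 1212·L_4(u).
Expanding and collecting terms gives q(u) = -u^4 + u^3 - 3u^2 - 5u + 6.
Evaluating at u = 0: q(0) = 6.

6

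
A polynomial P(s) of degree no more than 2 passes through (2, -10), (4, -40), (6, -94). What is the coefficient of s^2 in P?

Write P(s) = as^2 + bs + c. Substituting each data point gives a linear system:
  4a + 2b + c = -10
  16a + 4b + c = -40
  36a + 6b + c = -94
Solving the system yields a = -3, b = 3, c = -4.
So P(s) = -3s² + 3s - 4.
The leading coefficient is -3.

-3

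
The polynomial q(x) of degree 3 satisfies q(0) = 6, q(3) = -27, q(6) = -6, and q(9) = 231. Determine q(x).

q(x) = x^3 - 6x^2 - 2x + 6

Using the Lagrange interpolation formula with nodes 0, 3, 6, 9:
  L_0(x) = (x - 3)(x - 6)(x - 9) / -162
  L_1(x) = x(x - 6)(x - 9) / 54
  L_2(x) = x(x - 3)(x - 9) / -54
  L_3(x) = x(x - 3)(x - 6) / 162
Then q(x) = 6·L_0(x) - 27·L_1(x) - 6·L_2(x) + 231·L_3(x).
Expanding and collecting terms gives q(x) = x³ - 6x² - 2x + 6.
Check: q(3) = -27. ✓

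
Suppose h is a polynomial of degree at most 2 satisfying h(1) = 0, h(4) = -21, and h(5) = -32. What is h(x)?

Write h(x) = ax^2 + bx + c. Substituting each data point gives a linear system:
  a + b + c = 0
  16a + 4b + c = -21
  25a + 5b + c = -32
Solving the system yields a = -1, b = -2, c = 3.
So h(x) = -x^2 - 2x + 3.
Check: h(1) = 0. ✓

h(x) = -x^2 - 2x + 3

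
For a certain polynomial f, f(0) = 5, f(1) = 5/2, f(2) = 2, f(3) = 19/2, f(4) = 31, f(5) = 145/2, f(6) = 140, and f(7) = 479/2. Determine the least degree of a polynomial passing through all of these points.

3

Forward differences of the values at n = 0, 1, 2, 3, 4, 5, 6, 7:
  f  : 5  5/2  2  19/2  31  145/2  140  479/2
  Δ  : -5/2  -1/2  15/2  43/2  83/2  135/2  199/2
  Δ^2: 2  8  14  20  26  32
  Δ^3: 6  6  6  6  6
  Δ^4: 0  0  0  0
  Δ^5: 0  0  0
  Δ^6: 0  0
  Δ^7: 0
The third differences are constant (6) and nonzero, while all higher differences vanish, so the minimal degree is 3.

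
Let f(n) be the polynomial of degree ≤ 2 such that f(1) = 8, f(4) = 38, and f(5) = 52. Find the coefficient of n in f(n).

5

Write f(n) = an^2 + bn + c. Substituting each data point gives a linear system:
  a + b + c = 8
  16a + 4b + c = 38
  25a + 5b + c = 52
Solving the system yields a = 1, b = 5, c = 2.
So f(n) = n^2 + 5n + 2.
The coefficient of n is 5.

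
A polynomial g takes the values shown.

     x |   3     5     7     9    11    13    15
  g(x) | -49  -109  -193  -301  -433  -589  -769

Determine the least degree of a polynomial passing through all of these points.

2

Forward differences of the values at x = 3, 5, 7, 9, 11, 13, 15:
  g  : -49  -109  -193  -301  -433  -589  -769
  Δ  : -60  -84  -108  -132  -156  -180
  Δ^2: -24  -24  -24  -24  -24
  Δ^3: 0  0  0  0
  Δ^4: 0  0  0
  Δ^5: 0  0
  Δ^6: 0
The second differences are constant (-24) and nonzero, while all higher differences vanish, so the minimal degree is 2.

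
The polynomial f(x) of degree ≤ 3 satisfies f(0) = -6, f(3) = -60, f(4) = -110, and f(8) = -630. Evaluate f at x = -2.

Write f(x) = ax^3 + bx^2 + cx + d. Substituting each data point gives a linear system:
  d = -6
  27a + 9b + 3c + d = -60
  64a + 16b + 4c + d = -110
  512a + 64b + 8c + d = -630
Solving the system yields a = -1, b = -1, c = -6, d = -6.
So f(x) = -x^3 - x^2 - 6x - 6.
Then f(-2) = 10.

10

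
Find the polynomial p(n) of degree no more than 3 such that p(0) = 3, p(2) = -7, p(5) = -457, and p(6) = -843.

Write p(n) = an^3 + bn^2 + cn + d. Substituting each data point gives a linear system:
  d = 3
  8a + 4b + 2c + d = -7
  125a + 25b + 5c + d = -457
  216a + 36b + 6c + d = -843
Solving the system yields a = -5, b = 6, c = 3, d = 3.
So p(n) = -5n^3 + 6n^2 + 3n + 3.
Check: p(6) = -843. ✓

p(n) = -5n^3 + 6n^2 + 3n + 3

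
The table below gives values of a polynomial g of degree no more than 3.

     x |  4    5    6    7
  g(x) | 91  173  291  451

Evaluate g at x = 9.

921

Using the Lagrange interpolation formula with nodes 4, 5, 6, 7:
  L_0(x) = (x - 5)(x - 6)(x - 7) / -6
  L_1(x) = (x - 4)(x - 6)(x - 7) / 2
  L_2(x) = (x - 4)(x - 5)(x - 7) / -2
  L_3(x) = (x - 4)(x - 5)(x - 6) / 6
Then g(x) = 91·L_0(x) + 173·L_1(x) + 291·L_2(x) + 451·L_3(x).
Expanding and collecting terms gives g(x) = x^3 + 3x^2 - 6x + 3.
Evaluating at x = 9: g(9) = 921.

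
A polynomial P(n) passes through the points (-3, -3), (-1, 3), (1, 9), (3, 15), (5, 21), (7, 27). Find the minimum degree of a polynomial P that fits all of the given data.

Forward differences of the values at n = -3, -1, 1, 3, 5, 7:
  P  : -3  3  9  15  21  27
  Δ  : 6  6  6  6  6
  Δ^2: 0  0  0  0
  Δ^3: 0  0  0
  Δ^4: 0  0
  Δ^5: 0
The first differences are constant (6) and nonzero, while all higher differences vanish, so the minimal degree is 1.

1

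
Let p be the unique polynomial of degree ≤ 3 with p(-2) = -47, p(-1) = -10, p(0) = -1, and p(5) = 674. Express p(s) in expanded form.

p(s) = 5s^3 + s^2 + 5s - 1

Write p(s) = as^3 + bs^2 + cs + d. Substituting each data point gives a linear system:
  -8a + 4b - 2c + d = -47
  -a + b - c + d = -10
  d = -1
  125a + 25b + 5c + d = 674
Solving the system yields a = 5, b = 1, c = 5, d = -1.
So p(s) = 5s³ + s² + 5s - 1.
Check: p(0) = -1. ✓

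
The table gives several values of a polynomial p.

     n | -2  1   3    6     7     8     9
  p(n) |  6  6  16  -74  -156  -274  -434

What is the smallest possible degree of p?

Divided differences on the nodes -2, 1, 3, 6, 7, 8, 9:
  order 0: 6  6  16  -74  -156  -274  -434
  order 1: 0  5  -30  -82  -118  -160
  order 2: 1  -7  -13  -18  -21
  order 3: -1  -1  -1  -1
  order 4: 0  0  0
  order 5: 0  0
  order 6: 0
The order-3 divided differences are all -1 (nonzero) and every higher order vanishes, so the data lies on a polynomial of degree exactly 3.

3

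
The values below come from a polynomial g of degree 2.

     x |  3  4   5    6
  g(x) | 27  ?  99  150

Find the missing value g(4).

On equispaced nodes a degree-2 polynomial has vanishing third forward difference, so
  - g(3) + 3·g(4) - 3·g(5) + g(6) = 0.
Substituting the known values and solving for g(4):
  3·g(4) = 174
  g(4) = 58.

58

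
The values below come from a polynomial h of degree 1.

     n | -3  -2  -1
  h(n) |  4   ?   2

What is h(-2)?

3

On equispaced nodes a degree-1 polynomial has vanishing second forward difference, so
  h(-3) - 2·h(-2) + h(-1) = 0.
Substituting the known values and solving for h(-2):
  -2·h(-2) = -6
  h(-2) = 3.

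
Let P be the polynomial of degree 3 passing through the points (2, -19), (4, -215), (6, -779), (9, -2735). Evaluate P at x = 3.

-83

Using the Lagrange interpolation formula with nodes 2, 4, 6, 9:
  L_0(x) = (x - 4)(x - 6)(x - 9) / -56
  L_1(x) = (x - 2)(x - 6)(x - 9) / 20
  L_2(x) = (x - 2)(x - 4)(x - 9) / -24
  L_3(x) = (x - 2)(x - 4)(x - 6) / 105
Then P(x) = -19·L_0(x) - 215·L_1(x) - 779·L_2(x) - 2735·L_3(x).
Expanding and collecting terms gives P(x) = -4x^3 + 2x^2 + 2x + 1.
Evaluating at x = 3: P(3) = -83.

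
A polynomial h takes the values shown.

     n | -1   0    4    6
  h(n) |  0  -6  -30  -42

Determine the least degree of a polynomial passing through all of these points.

Divided differences on the nodes -1, 0, 4, 6:
  order 0: 0  -6  -30  -42
  order 1: -6  -6  -6
  order 2: 0  0
  order 3: 0
The order-1 divided differences are all -6 (nonzero) and every higher order vanishes, so the data lies on a polynomial of degree exactly 1.

1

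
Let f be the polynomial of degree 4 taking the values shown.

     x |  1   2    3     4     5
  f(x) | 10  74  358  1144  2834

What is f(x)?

f(x) = 5x^4 - 3x^3 + 3x^2 + x + 4

Write f(x) = ax^4 + bx^3 + cx^2 + dx + e. Substituting each data point gives a linear system:
  a + b + c + d + e = 10
  16a + 8b + 4c + 2d + e = 74
  81a + 27b + 9c + 3d + e = 358
  256a + 64b + 16c + 4d + e = 1144
  625a + 125b + 25c + 5d + e = 2834
Solving the system yields a = 5, b = -3, c = 3, d = 1, e = 4.
So f(x) = 5x^4 - 3x^3 + 3x^2 + x + 4.
Check: f(2) = 74. ✓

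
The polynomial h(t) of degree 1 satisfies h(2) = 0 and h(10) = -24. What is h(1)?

3

Write h(t) = at + b. Substituting each data point gives a linear system:
  2a + b = 0
  10a + b = -24
Solving the system yields a = -3, b = 6.
So h(t) = -3t + 6.
Then h(1) = 3.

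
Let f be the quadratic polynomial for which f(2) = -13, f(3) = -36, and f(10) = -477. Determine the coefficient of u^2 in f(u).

Write f(u) = au^2 + bu + c. Substituting each data point gives a linear system:
  4a + 2b + c = -13
  9a + 3b + c = -36
  100a + 10b + c = -477
Solving the system yields a = -5, b = 2, c = 3.
So f(u) = -5u^2 + 2u + 3.
The leading coefficient is -5.

-5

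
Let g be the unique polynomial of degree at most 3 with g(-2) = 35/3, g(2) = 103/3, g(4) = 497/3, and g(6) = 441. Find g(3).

85

Using the Lagrange interpolation formula with nodes -2, 2, 4, 6:
  L_0(t) = (t - 2)(t - 4)(t - 6) / -192
  L_1(t) = (t + 2)(t - 4)(t - 6) / 32
  L_2(t) = (t + 2)(t - 2)(t - 6) / -24
  L_3(t) = (t + 2)(t - 2)(t - 4) / 64
Then g(t) = 35/3·L_0(t) + 103/3·L_1(t) + 497/3·L_2(t) + 441·L_3(t).
Expanding and collecting terms gives g(t) = t^3 + 6t^2 + (5/3)t - 1.
Evaluating at t = 3: g(3) = 85.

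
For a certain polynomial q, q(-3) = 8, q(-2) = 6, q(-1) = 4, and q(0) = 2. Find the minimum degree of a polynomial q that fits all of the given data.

Forward differences of the values at x = -3, -2, -1, 0:
  q  : 8  6  4  2
  Δ  : -2  -2  -2
  Δ^2: 0  0
  Δ^3: 0
The first differences are constant (-2) and nonzero, while all higher differences vanish, so the minimal degree is 1.

1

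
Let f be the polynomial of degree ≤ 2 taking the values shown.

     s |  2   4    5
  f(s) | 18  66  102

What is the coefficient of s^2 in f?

4

Write f(s) = as^2 + bs + c. Substituting each data point gives a linear system:
  4a + 2b + c = 18
  16a + 4b + c = 66
  25a + 5b + c = 102
Solving the system yields a = 4, b = 0, c = 2.
So f(s) = 4s² + 2.
The leading coefficient is 4.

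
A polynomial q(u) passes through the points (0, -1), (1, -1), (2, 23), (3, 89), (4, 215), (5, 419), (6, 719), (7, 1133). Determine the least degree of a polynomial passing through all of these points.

Forward differences of the values at u = 0, 1, 2, 3, 4, 5, 6, 7:
  q  : -1  -1  23  89  215  419  719  1133
  Δ  : 0  24  66  126  204  300  414
  Δ^2: 24  42  60  78  96  114
  Δ^3: 18  18  18  18  18
  Δ^4: 0  0  0  0
  Δ^5: 0  0  0
  Δ^6: 0  0
  Δ^7: 0
The third differences are constant (18) and nonzero, while all higher differences vanish, so the minimal degree is 3.

3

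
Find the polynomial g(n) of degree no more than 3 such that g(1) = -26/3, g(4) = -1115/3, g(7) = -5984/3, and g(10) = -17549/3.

g(n) = -6n^3 + 2n^2 - 5n + 1/3

Using the Lagrange interpolation formula with nodes 1, 4, 7, 10:
  L_0(n) = (n - 4)(n - 7)(n - 10) / -162
  L_1(n) = (n - 1)(n - 7)(n - 10) / 54
  L_2(n) = (n - 1)(n - 4)(n - 10) / -54
  L_3(n) = (n - 1)(n - 4)(n - 7) / 162
Then g(n) = -26/3·L_0(n) - 1115/3·L_1(n) - 5984/3·L_2(n) - 17549/3·L_3(n).
Expanding and collecting terms gives g(n) = -6n³ + 2n² - 5n + 1/3.
Check: g(10) = -17549/3. ✓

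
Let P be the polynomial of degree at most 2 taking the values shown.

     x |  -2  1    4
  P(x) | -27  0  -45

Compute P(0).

-1

Forward differences of the values at x = -2, 1, 4:
  P  : -27  0  -45
  Δ  : 27  -45
  Δ^2: -72
The second differences are constant, confirming degree 2.
Interpolating (Newton forward form) and evaluating at x = 0 gives P(0) = -1.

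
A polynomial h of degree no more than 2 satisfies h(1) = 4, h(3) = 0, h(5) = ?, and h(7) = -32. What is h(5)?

On equispaced nodes a degree-2 polynomial has vanishing third forward difference, so
  - h(1) + 3·h(3) - 3·h(5) + h(7) = 0.
Substituting the known values and solving for h(5):
  -3·h(5) = 36
  h(5) = -12.

-12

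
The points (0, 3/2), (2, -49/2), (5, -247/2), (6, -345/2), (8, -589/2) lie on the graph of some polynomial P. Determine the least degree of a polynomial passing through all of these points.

Divided differences on the nodes 0, 2, 5, 6, 8:
  order 0: 3/2  -49/2  -247/2  -345/2  -589/2
  order 1: -13  -33  -49  -61
  order 2: -4  -4  -4
  order 3: 0  0
  order 4: 0
The order-2 divided differences are all -4 (nonzero) and every higher order vanishes, so the data lies on a polynomial of degree exactly 2.

2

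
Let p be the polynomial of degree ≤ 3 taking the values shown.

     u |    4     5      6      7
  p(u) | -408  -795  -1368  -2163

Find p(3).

-171

Using the Lagrange interpolation formula with nodes 4, 5, 6, 7:
  L_0(u) = (u - 5)(u - 6)(u - 7) / -6
  L_1(u) = (u - 4)(u - 6)(u - 7) / 2
  L_2(u) = (u - 4)(u - 5)(u - 7) / -2
  L_3(u) = (u - 4)(u - 5)(u - 6) / 6
Then p(u) = -408·L_0(u) - 795·L_1(u) - 1368·L_2(u) - 2163·L_3(u).
Expanding and collecting terms gives p(u) = -6u^3 - 3u^2 + 6u.
Evaluating at u = 3: p(3) = -171.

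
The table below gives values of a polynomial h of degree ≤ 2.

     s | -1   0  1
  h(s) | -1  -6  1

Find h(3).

Forward differences of the values at s = -1, 0, 1:
  h  : -1  -6  1
  Δ  : -5  7
  Δ^2: 12
The second differences are constant, confirming degree 2.
Interpolating (Newton forward form) and evaluating at s = 3 gives h(3) = 51.

51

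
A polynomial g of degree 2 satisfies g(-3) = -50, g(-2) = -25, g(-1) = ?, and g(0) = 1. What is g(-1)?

On equispaced nodes a degree-2 polynomial has vanishing third forward difference, so
  - g(-3) + 3·g(-2) - 3·g(-1) + g(0) = 0.
Substituting the known values and solving for g(-1):
  -3·g(-1) = 24
  g(-1) = -8.

-8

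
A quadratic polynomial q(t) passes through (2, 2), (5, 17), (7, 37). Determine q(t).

q(t) = t^2 - 2t + 2

Write q(t) = at^2 + bt + c. Substituting each data point gives a linear system:
  4a + 2b + c = 2
  25a + 5b + c = 17
  49a + 7b + c = 37
Solving the system yields a = 1, b = -2, c = 2.
So q(t) = t^2 - 2t + 2.
Check: q(5) = 17. ✓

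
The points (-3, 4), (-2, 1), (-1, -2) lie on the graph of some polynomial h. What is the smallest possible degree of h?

1

Forward differences of the values at s = -3, -2, -1:
  h  : 4  1  -2
  Δ  : -3  -3
  Δ^2: 0
The first differences are constant (-3) and nonzero, while all higher differences vanish, so the minimal degree is 1.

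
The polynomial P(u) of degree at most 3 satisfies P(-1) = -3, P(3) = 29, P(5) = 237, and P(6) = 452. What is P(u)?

Write P(u) = au^3 + bu^2 + cu + d. Substituting each data point gives a linear system:
  -a + b - c + d = -3
  27a + 9b + 3c + d = 29
  125a + 25b + 5c + d = 237
  216a + 36b + 6c + d = 452
Solving the system yields a = 3, b = -5, c = -3, d = 2.
So P(u) = 3u³ - 5u² - 3u + 2.
Check: P(5) = 237. ✓

P(u) = 3u^3 - 5u^2 - 3u + 2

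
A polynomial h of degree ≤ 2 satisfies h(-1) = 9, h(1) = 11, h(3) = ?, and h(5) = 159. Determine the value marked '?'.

61

On equispaced nodes a degree-2 polynomial has vanishing third forward difference, so
  - h(-1) + 3·h(1) - 3·h(3) + h(5) = 0.
Substituting the known values and solving for h(3):
  -3·h(3) = -183
  h(3) = 61.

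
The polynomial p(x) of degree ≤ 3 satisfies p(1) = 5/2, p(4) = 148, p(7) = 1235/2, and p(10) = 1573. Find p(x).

p(x) = x^3 + 6x^2 - (5/2)x - 2

Using the Lagrange interpolation formula with nodes 1, 4, 7, 10:
  L_0(x) = (x - 4)(x - 7)(x - 10) / -162
  L_1(x) = (x - 1)(x - 7)(x - 10) / 54
  L_2(x) = (x - 1)(x - 4)(x - 10) / -54
  L_3(x) = (x - 1)(x - 4)(x - 7) / 162
Then p(x) = 5/2·L_0(x) + 148·L_1(x) + 1235/2·L_2(x) + 1573·L_3(x).
Expanding and collecting terms gives p(x) = x^3 + 6x^2 - (5/2)x - 2.
Check: p(1) = 5/2. ✓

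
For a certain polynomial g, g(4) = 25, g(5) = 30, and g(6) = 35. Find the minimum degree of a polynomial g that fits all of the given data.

Forward differences of the values at s = 4, 5, 6:
  g  : 25  30  35
  Δ  : 5  5
  Δ^2: 0
The first differences are constant (5) and nonzero, while all higher differences vanish, so the minimal degree is 1.

1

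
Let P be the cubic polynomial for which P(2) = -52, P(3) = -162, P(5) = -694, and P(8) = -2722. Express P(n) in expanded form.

P(n) = -5n^3 - 2n^2 - 5n + 6

Write P(n) = an^3 + bn^2 + cn + d. Substituting each data point gives a linear system:
  8a + 4b + 2c + d = -52
  27a + 9b + 3c + d = -162
  125a + 25b + 5c + d = -694
  512a + 64b + 8c + d = -2722
Solving the system yields a = -5, b = -2, c = -5, d = 6.
So P(n) = -5n³ - 2n² - 5n + 6.
Check: P(8) = -2722. ✓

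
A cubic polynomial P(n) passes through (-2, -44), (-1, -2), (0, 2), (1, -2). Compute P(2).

Write P(n) = an^3 + bn^2 + cn + d. Substituting each data point gives a linear system:
  -8a + 4b - 2c + d = -44
  -a + b - c + d = -2
  d = 2
  a + b + c + d = -2
Solving the system yields a = 5, b = -4, c = -5, d = 2.
So P(n) = 5n^3 - 4n^2 - 5n + 2.
Then P(2) = 16.

16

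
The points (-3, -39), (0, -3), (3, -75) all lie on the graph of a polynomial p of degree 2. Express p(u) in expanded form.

Using the Lagrange interpolation formula with nodes -3, 0, 3:
  L_0(u) = u(u - 3) / 18
  L_1(u) = (u + 3)(u - 3) / -9
  L_2(u) = (u + 3)u / 18
Then p(u) = -39·L_0(u) - 3·L_1(u) - 75·L_2(u).
Expanding and collecting terms gives p(u) = -6u^2 - 6u - 3.
Check: p(-3) = -39. ✓

p(u) = -6u^2 - 6u - 3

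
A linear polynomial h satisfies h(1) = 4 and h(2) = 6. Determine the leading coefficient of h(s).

Write h(s) = as + b. Substituting each data point gives a linear system:
  a + b = 4
  2a + b = 6
Solving the system yields a = 2, b = 2.
So h(s) = 2s + 2.
The leading coefficient is 2.

2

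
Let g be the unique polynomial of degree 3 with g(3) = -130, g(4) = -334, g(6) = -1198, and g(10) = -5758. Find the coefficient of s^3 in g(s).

Write g(s) = as^3 + bs^2 + cs + d. Substituting each data point gives a linear system:
  27a + 9b + 3c + d = -130
  64a + 16b + 4c + d = -334
  216a + 36b + 6c + d = -1198
  1000a + 100b + 10c + d = -5758
Solving the system yields a = -6, b = 2, c = 4, d = 2.
So g(s) = -6s^3 + 2s^2 + 4s + 2.
The leading coefficient is -6.

-6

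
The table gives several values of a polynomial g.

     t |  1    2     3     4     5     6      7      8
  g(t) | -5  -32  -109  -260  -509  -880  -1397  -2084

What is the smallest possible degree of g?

Forward differences of the values at t = 1, 2, 3, 4, 5, 6, 7, 8:
  g  : -5  -32  -109  -260  -509  -880  -1397  -2084
  Δ  : -27  -77  -151  -249  -371  -517  -687
  Δ^2: -50  -74  -98  -122  -146  -170
  Δ^3: -24  -24  -24  -24  -24
  Δ^4: 0  0  0  0
  Δ^5: 0  0  0
  Δ^6: 0  0
  Δ^7: 0
The third differences are constant (-24) and nonzero, while all higher differences vanish, so the minimal degree is 3.

3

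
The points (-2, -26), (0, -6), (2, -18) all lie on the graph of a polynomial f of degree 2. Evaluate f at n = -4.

-78

Write f(n) = an^2 + bn + c. Substituting each data point gives a linear system:
  4a - 2b + c = -26
  c = -6
  4a + 2b + c = -18
Solving the system yields a = -4, b = 2, c = -6.
So f(n) = -4n^2 + 2n - 6.
Then f(-4) = -78.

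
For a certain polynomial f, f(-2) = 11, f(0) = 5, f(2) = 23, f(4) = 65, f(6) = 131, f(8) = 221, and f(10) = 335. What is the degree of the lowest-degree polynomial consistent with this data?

2

Forward differences of the values at x = -2, 0, 2, 4, 6, 8, 10:
  f  : 11  5  23  65  131  221  335
  Δ  : -6  18  42  66  90  114
  Δ^2: 24  24  24  24  24
  Δ^3: 0  0  0  0
  Δ^4: 0  0  0
  Δ^5: 0  0
  Δ^6: 0
The second differences are constant (24) and nonzero, while all higher differences vanish, so the minimal degree is 2.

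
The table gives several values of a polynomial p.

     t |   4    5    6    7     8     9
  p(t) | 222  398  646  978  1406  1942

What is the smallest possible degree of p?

Forward differences of the values at t = 4, 5, 6, 7, 8, 9:
  p  : 222  398  646  978  1406  1942
  Δ  : 176  248  332  428  536
  Δ^2: 72  84  96  108
  Δ^3: 12  12  12
  Δ^4: 0  0
  Δ^5: 0
The third differences are constant (12) and nonzero, while all higher differences vanish, so the minimal degree is 3.

3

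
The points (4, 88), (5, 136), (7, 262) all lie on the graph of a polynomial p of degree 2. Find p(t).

Write p(t) = at^2 + bt + c. Substituting each data point gives a linear system:
  16a + 4b + c = 88
  25a + 5b + c = 136
  49a + 7b + c = 262
Solving the system yields a = 5, b = 3, c = -4.
So p(t) = 5t^2 + 3t - 4.
Check: p(4) = 88. ✓

p(t) = 5t^2 + 3t - 4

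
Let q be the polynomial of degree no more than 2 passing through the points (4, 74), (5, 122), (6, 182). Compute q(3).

Forward differences of the values at n = 4, 5, 6:
  q  : 74  122  182
  Δ  : 48  60
  Δ^2: 12
The second differences are constant, confirming degree 2.
Interpolating (Newton forward form) and evaluating at n = 3 gives q(3) = 38.

38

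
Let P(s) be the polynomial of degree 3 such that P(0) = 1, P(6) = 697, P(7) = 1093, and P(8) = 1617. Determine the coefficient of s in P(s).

2

Write P(s) = as^3 + bs^2 + cs + d. Substituting each data point gives a linear system:
  d = 1
  216a + 36b + 6c + d = 697
  343a + 49b + 7c + d = 1093
  512a + 64b + 8c + d = 1617
Solving the system yields a = 3, b = 1, c = 2, d = 1.
So P(s) = 3s³ + s² + 2s + 1.
The coefficient of s is 2.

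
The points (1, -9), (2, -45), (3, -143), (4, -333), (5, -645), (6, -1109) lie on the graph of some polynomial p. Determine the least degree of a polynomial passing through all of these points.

3

Forward differences of the values at n = 1, 2, 3, 4, 5, 6:
  p  : -9  -45  -143  -333  -645  -1109
  Δ  : -36  -98  -190  -312  -464
  Δ^2: -62  -92  -122  -152
  Δ^3: -30  -30  -30
  Δ^4: 0  0
  Δ^5: 0
The third differences are constant (-30) and nonzero, while all higher differences vanish, so the minimal degree is 3.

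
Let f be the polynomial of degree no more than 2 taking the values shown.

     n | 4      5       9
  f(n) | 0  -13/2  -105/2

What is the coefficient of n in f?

Write f(n) = an^2 + bn + c. Substituting each data point gives a linear system:
  16a + 4b + c = 0
  25a + 5b + c = -13/2
  81a + 9b + c = -105/2
Solving the system yields a = -1, b = 5/2, c = 6.
So f(n) = -n^2 + (5/2)n + 6.
The coefficient of n is 5/2.

5/2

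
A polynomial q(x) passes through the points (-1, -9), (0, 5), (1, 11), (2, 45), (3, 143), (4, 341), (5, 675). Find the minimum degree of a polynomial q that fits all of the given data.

Forward differences of the values at x = -1, 0, 1, 2, 3, 4, 5:
  q  : -9  5  11  45  143  341  675
  Δ  : 14  6  34  98  198  334
  Δ^2: -8  28  64  100  136
  Δ^3: 36  36  36  36
  Δ^4: 0  0  0
  Δ^5: 0  0
  Δ^6: 0
The third differences are constant (36) and nonzero, while all higher differences vanish, so the minimal degree is 3.

3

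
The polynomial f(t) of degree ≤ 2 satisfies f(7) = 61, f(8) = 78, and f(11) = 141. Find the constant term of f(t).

Write f(t) = at^2 + bt + c. Substituting each data point gives a linear system:
  49a + 7b + c = 61
  64a + 8b + c = 78
  121a + 11b + c = 141
Solving the system yields a = 1, b = 2, c = -2.
So f(t) = t^2 + 2t - 2.
The constant term is -2.

-2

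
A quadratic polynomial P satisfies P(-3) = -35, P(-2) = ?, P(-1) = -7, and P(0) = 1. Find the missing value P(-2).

-19

The 3 known points determine the degree-2 polynomial uniquely.
Write P(s) = as^2 + bs + c. Substituting each data point gives a linear system:
  9a - 3b + c = -35
  a - b + c = -7
  c = 1
Solving the system yields a = -2, b = 6, c = 1.
So P(s) = -2s^2 + 6s + 1.
Then P(-2) = -19.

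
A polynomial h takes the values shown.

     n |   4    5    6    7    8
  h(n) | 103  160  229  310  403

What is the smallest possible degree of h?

Forward differences of the values at n = 4, 5, 6, 7, 8:
  h  : 103  160  229  310  403
  Δ  : 57  69  81  93
  Δ^2: 12  12  12
  Δ^3: 0  0
  Δ^4: 0
The second differences are constant (12) and nonzero, while all higher differences vanish, so the minimal degree is 2.

2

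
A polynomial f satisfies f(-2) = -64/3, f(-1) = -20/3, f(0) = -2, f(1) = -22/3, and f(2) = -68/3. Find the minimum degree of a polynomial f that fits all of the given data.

2

Forward differences of the values at n = -2, -1, 0, 1, 2:
  f  : -64/3  -20/3  -2  -22/3  -68/3
  Δ  : 44/3  14/3  -16/3  -46/3
  Δ^2: -10  -10  -10
  Δ^3: 0  0
  Δ^4: 0
The second differences are constant (-10) and nonzero, while all higher differences vanish, so the minimal degree is 2.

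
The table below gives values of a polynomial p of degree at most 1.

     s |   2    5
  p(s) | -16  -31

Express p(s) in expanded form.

p(s) = -5s - 6

Using the Lagrange interpolation formula with nodes 2, 5:
  L_0(s) = (s - 5) / -3
  L_1(s) = (s - 2) / 3
Then p(s) = -16·L_0(s) - 31·L_1(s).
Expanding and collecting terms gives p(s) = -5s - 6.
Check: p(2) = -16. ✓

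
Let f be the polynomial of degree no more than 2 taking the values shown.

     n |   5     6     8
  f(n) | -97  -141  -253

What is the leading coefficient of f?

-4

Write f(n) = an^2 + bn + c. Substituting each data point gives a linear system:
  25a + 5b + c = -97
  36a + 6b + c = -141
  64a + 8b + c = -253
Solving the system yields a = -4, b = 0, c = 3.
So f(n) = -4n² + 3.
The leading coefficient is -4.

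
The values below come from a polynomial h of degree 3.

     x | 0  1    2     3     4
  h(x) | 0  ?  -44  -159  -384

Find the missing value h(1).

-3

On equispaced nodes a degree-3 polynomial has vanishing fourth forward difference, so
  h(0) - 4·h(1) + 6·h(2) - 4·h(3) + h(4) = 0.
Substituting the known values and solving for h(1):
  -4·h(1) = 12
  h(1) = -3.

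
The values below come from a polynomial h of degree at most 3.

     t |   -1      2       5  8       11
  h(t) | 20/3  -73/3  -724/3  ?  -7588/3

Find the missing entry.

-2905/3

The 4 known points determine the degree-3 polynomial uniquely.
Write h(t) = at^3 + bt^2 + ct + d. Substituting each data point gives a linear system:
  -a + b - c + d = 20/3
  8a + 4b + 2c + d = -73/3
  125a + 25b + 5c + d = -724/3
  1331a + 121b + 11c + d = -7588/3
Solving the system yields a = -2, b = 5/3, c = -6, d = -3.
So h(t) = -2t³ + (5/3)t² - 6t - 3.
Then h(8) = -2905/3.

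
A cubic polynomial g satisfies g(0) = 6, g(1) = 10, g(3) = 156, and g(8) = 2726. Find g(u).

Write g(u) = au^3 + bu^2 + cu + d. Substituting each data point gives a linear system:
  d = 6
  a + b + c + d = 10
  27a + 9b + 3c + d = 156
  512a + 64b + 8c + d = 2726
Solving the system yields a = 5, b = 3, c = -4, d = 6.
So g(u) = 5u^3 + 3u^2 - 4u + 6.
Check: g(0) = 6. ✓

g(u) = 5u^3 + 3u^2 - 4u + 6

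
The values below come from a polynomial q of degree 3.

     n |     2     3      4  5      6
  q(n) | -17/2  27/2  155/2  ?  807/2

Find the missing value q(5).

The 4 known points determine the degree-3 polynomial uniquely.
Write q(n) = an^3 + bn^2 + cn + d. Substituting each data point gives a linear system:
  8a + 4b + 2c + d = -17/2
  27a + 9b + 3c + d = 27/2
  64a + 16b + 4c + d = 155/2
  216a + 36b + 6c + d = 807/2
Solving the system yields a = 3, b = -6, c = -5, d = 3/2.
So q(n) = 3n^3 - 6n^2 - 5n + 3/2.
Then q(5) = 403/2.

403/2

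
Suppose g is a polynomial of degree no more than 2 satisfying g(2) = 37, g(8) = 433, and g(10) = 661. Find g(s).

g(s) = 6s^2 + 6s + 1

Write g(s) = as^2 + bs + c. Substituting each data point gives a linear system:
  4a + 2b + c = 37
  64a + 8b + c = 433
  100a + 10b + c = 661
Solving the system yields a = 6, b = 6, c = 1.
So g(s) = 6s^2 + 6s + 1.
Check: g(2) = 37. ✓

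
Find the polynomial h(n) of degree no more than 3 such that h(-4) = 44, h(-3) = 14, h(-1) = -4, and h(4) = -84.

h(n) = -n^3 - n^2 - 4

Using the Lagrange interpolation formula with nodes -4, -3, -1, 4:
  L_0(n) = (n + 3)(n + 1)(n - 4) / -24
  L_1(n) = (n + 4)(n + 1)(n - 4) / 14
  L_2(n) = (n + 4)(n + 3)(n - 4) / -30
  L_3(n) = (n + 4)(n + 3)(n + 1) / 280
Then h(n) = 44·L_0(n) + 14·L_1(n) - 4·L_2(n) - 84·L_3(n).
Expanding and collecting terms gives h(n) = -n³ - n² - 4.
Check: h(-1) = -4. ✓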